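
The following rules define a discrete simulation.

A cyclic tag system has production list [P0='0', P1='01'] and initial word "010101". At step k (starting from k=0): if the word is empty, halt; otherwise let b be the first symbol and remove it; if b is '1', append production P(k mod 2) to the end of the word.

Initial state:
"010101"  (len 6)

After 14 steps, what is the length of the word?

6

0) "010101"  (len 6)
1) "10101"  (len 5)
2) "010101"  (len 6)
3) "10101"  (len 5)
4) "010101"  (len 6)
5) "10101"  (len 5)
6) "010101"  (len 6)
7) "10101"  (len 5)
8) "010101"  (len 6)
9) "10101"  (len 5)
10) "010101"  (len 6)
11) "10101"  (len 5)
12) "010101"  (len 6)
13) "10101"  (len 5)
14) "010101"  (len 6)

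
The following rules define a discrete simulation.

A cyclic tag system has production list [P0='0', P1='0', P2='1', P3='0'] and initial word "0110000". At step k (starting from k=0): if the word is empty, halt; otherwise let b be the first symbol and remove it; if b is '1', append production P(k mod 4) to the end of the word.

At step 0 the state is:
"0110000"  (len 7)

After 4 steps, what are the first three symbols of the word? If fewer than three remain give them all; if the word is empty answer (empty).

t=0: "0110000"  (len 7)
t=1: "110000"  (len 6)
t=2: "100000"  (len 6)
t=3: "000001"  (len 6)
t=4: "00001"  (len 5)

000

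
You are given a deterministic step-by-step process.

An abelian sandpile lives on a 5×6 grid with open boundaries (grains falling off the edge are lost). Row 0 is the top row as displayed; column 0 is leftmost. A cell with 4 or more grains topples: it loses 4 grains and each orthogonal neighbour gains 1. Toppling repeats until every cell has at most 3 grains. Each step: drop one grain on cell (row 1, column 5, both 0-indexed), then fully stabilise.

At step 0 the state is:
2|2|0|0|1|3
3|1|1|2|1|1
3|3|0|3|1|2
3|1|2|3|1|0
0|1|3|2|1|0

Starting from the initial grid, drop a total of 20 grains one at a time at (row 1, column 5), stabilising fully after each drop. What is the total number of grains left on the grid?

step 0: 2|2|0|0|1|3
3|1|1|2|1|1
3|3|0|3|1|2
3|1|2|3|1|0
0|1|3|2|1|0
step 1: 2|2|0|0|1|3
3|1|1|2|1|2
3|3|0|3|1|2
3|1|2|3|1|0
0|1|3|2|1|0
step 2: 2|2|0|0|1|3
3|1|1|2|1|3
3|3|0|3|1|2
3|1|2|3|1|0
0|1|3|2|1|0
step 3: 2|2|0|0|2|0
3|1|1|2|2|1
3|3|0|3|1|3
3|1|2|3|1|0
0|1|3|2|1|0
step 4: 2|2|0|0|2|0
3|1|1|2|2|2
3|3|0|3|1|3
3|1|2|3|1|0
0|1|3|2|1|0
step 5: 2|2|0|0|2|0
3|1|1|2|2|3
3|3|0|3|1|3
3|1|2|3|1|0
0|1|3|2|1|0
step 6: 2|2|0|0|2|1
3|1|1|2|3|1
3|3|0|3|2|0
3|1|2|3|1|1
0|1|3|2|1|0
step 7: 2|2|0|0|2|1
3|1|1|2|3|2
3|3|0|3|2|0
3|1|2|3|1|1
0|1|3|2|1|0
step 8: 2|2|0|0|2|1
3|1|1|2|3|3
3|3|0|3|2|0
3|1|2|3|1|1
0|1|3|2|1|0
step 9: 2|2|0|0|3|2
3|1|1|3|0|1
3|3|0|3|3|1
3|1|2|3|1|1
0|1|3|2|1|0
step 10: 2|2|0|0|3|2
3|1|1|3|0|2
3|3|0|3|3|1
3|1|2|3|1|1
0|1|3|2|1|0
step 11: 2|2|0|0|3|2
3|1|1|3|0|3
3|3|0|3|3|1
3|1|2|3|1|1
0|1|3|2|1|0
step 12: 2|2|0|0|3|3
3|1|1|3|1|0
3|3|0|3|3|2
3|1|2|3|1|1
0|1|3|2|1|0
step 13: 2|2|0|0|3|3
3|1|1|3|1|1
3|3|0|3|3|2
3|1|2|3|1|1
0|1|3|2|1|0
step 14: 2|2|0|0|3|3
3|1|1|3|1|2
3|3|0|3|3|2
3|1|2|3|1|1
0|1|3|2|1|0
step 15: 2|2|0|0|3|3
3|1|1|3|1|3
3|3|0|3|3|2
3|1|2|3|1|1
0|1|3|2|1|0
step 16: 2|2|0|1|0|1
3|1|1|3|3|1
3|3|0|3|3|3
3|1|2|3|1|1
0|1|3|2|1|0
step 17: 2|2|0|1|0|1
3|1|1|3|3|2
3|3|0|3|3|3
3|1|2|3|1|1
0|1|3|2|1|0
step 18: 2|2|0|1|0|1
3|1|1|3|3|3
3|3|0|3|3|3
3|1|2|3|1|1
0|1|3|2|1|0
step 19: 2|2|0|2|1|2
3|1|2|1|2|2
3|3|1|2|2|1
3|1|3|0|3|2
0|1|3|3|1|0
step 20: 2|2|0|2|1|2
3|1|2|1|2|3
3|3|1|2|2|1
3|1|3|0|3|2
0|1|3|3|1|0

53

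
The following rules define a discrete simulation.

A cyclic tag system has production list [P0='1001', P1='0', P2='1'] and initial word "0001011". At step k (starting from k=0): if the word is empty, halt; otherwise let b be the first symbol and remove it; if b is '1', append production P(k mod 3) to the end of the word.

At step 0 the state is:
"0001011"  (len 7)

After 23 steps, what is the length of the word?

t=0: "0001011"  (len 7)
t=1: "001011"  (len 6)
t=2: "01011"  (len 5)
t=3: "1011"  (len 4)
t=4: "0111001"  (len 7)
t=5: "111001"  (len 6)
t=6: "110011"  (len 6)
t=7: "100111001"  (len 9)
t=8: "001110010"  (len 9)
t=9: "01110010"  (len 8)
t=10: "1110010"  (len 7)
t=11: "1100100"  (len 7)
t=12: "1001001"  (len 7)
t=13: "0010011001"  (len 10)
t=14: "010011001"  (len 9)
t=15: "10011001"  (len 8)
t=16: "00110011001"  (len 11)
t=17: "0110011001"  (len 10)
t=18: "110011001"  (len 9)
t=19: "100110011001"  (len 12)
t=20: "001100110010"  (len 12)
t=21: "01100110010"  (len 11)
t=22: "1100110010"  (len 10)
t=23: "1001100100"  (len 10)

10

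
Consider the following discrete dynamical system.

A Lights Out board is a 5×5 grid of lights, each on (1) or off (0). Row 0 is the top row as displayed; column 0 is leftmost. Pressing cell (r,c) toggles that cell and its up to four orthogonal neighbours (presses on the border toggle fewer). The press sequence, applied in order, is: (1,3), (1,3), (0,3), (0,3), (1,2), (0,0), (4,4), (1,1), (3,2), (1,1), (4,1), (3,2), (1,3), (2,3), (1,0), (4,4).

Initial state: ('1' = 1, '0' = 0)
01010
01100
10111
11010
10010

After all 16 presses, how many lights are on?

gen 0: 01010
01100
10111
11010
10010
gen 1: 01000
01011
10101
11010
10010
gen 2: 01010
01100
10111
11010
10010
gen 3: 01101
01110
10111
11010
10010
gen 4: 01010
01100
10111
11010
10010
gen 5: 01110
00010
10011
11010
10010
gen 6: 10110
10010
10011
11010
10010
gen 7: 10110
10010
10011
11011
10001
gen 8: 11110
01110
11011
11011
10001
gen 9: 11110
01110
11111
10101
10101
gen 10: 10110
10010
10111
10101
10101
gen 11: 10110
10010
10111
11101
01001
gen 12: 10110
10010
10011
10011
01101
gen 13: 10100
10101
10001
10011
01101
gen 14: 10100
10111
10110
10001
01101
gen 15: 00100
01111
00110
10001
01101
gen 16: 00100
01111
00110
10000
01110

11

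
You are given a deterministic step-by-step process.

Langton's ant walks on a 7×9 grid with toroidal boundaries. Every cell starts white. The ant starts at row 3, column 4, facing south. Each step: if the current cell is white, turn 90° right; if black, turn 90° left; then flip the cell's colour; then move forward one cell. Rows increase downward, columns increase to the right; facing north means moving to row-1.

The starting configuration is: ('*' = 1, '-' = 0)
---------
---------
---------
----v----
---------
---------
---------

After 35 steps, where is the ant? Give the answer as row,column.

0,4

gen 0: ---------
---------
---------
----v----
---------
---------
---------
gen 1: ---------
---------
---------
---<*----
---------
---------
---------
gen 2: ---------
---------
---^-----
---**----
---------
---------
---------
gen 3: ---------
---------
---*>----
---**----
---------
---------
---------
gen 4: ---------
---------
---**----
---*v----
---------
---------
---------
gen 5: ---------
---------
---**----
---*->---
---------
---------
---------
gen 6: ---------
---------
---**----
---*-*---
-----v---
---------
---------
gen 7: ---------
---------
---**----
---*-*---
----<*---
---------
---------
gen 8: ---------
---------
---**----
---*^*---
----**---
---------
---------
gen 9: ---------
---------
---**----
---**>---
----**---
---------
---------
gen 10: ---------
---------
---**^---
---**----
----**---
---------
---------
gen 11: ---------
---------
---***>--
---**----
----**---
---------
---------
gen 12: ---------
---------
---****--
---**-v--
----**---
---------
---------
gen 13: ---------
---------
---****--
---**<*--
----**---
---------
---------
gen 14: ---------
---------
---**^*--
---****--
----**---
---------
---------
gen 15: ---------
---------
---*<-*--
---****--
----**---
---------
---------
gen 16: ---------
---------
---*--*--
---*v**--
----**---
---------
---------
gen 17: ---------
---------
---*--*--
---*->*--
----**---
---------
---------
gen 18: ---------
---------
---*-^*--
---*--*--
----**---
---------
---------
gen 19: ---------
---------
---*-*>--
---*--*--
----**---
---------
---------
gen 20: ---------
------^--
---*-*---
---*--*--
----**---
---------
---------
gen 21: ---------
------*>-
---*-*---
---*--*--
----**---
---------
---------
gen 22: ---------
------**-
---*-*-v-
---*--*--
----**---
---------
---------
gen 23: ---------
------**-
---*-*<*-
---*--*--
----**---
---------
---------
gen 24: ---------
------^*-
---*-***-
---*--*--
----**---
---------
---------
gen 25: ---------
-----<-*-
---*-***-
---*--*--
----**---
---------
---------
gen 26: -----^---
-----*-*-
---*-***-
---*--*--
----**---
---------
---------
gen 27: -----*>--
-----*-*-
---*-***-
---*--*--
----**---
---------
---------
gen 28: -----**--
-----*v*-
---*-***-
---*--*--
----**---
---------
---------
gen 29: -----**--
-----<**-
---*-***-
---*--*--
----**---
---------
---------
gen 30: -----**--
------**-
---*-v**-
---*--*--
----**---
---------
---------
gen 31: -----**--
------**-
---*-->*-
---*--*--
----**---
---------
---------
gen 32: -----**--
------^*-
---*---*-
---*--*--
----**---
---------
---------
gen 33: -----**--
-----<-*-
---*---*-
---*--*--
----**---
---------
---------
gen 34: -----^*--
-----*-*-
---*---*-
---*--*--
----**---
---------
---------
gen 35: ----<-*--
-----*-*-
---*---*-
---*--*--
----**---
---------
---------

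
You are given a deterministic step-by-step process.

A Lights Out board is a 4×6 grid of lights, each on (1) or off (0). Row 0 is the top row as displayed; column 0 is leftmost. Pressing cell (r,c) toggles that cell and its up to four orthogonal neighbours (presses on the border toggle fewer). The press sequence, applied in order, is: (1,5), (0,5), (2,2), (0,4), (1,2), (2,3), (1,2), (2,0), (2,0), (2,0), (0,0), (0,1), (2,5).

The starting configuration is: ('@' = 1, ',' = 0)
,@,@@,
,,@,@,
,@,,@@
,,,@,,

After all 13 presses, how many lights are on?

step 0: ,@,@@,
,,@,@,
,@,,@@
,,,@,,
step 1: ,@,@@@
,,@,,@
,@,,@,
,,,@,,
step 2: ,@,@,,
,,@,,,
,@,,@,
,,,@,,
step 3: ,@,@,,
,,,,,,
,,@@@,
,,@@,,
step 4: ,@,,@@
,,,,@,
,,@@@,
,,@@,,
step 5: ,@@,@@
,@@@@,
,,,@@,
,,@@,,
step 6: ,@@,@@
,@@,@,
,,@,,,
,,@,,,
step 7: ,@,,@@
,,,@@,
,,,,,,
,,@,,,
step 8: ,@,,@@
@,,@@,
@@,,,,
@,@,,,
step 9: ,@,,@@
,,,@@,
,,,,,,
,,@,,,
step 10: ,@,,@@
@,,@@,
@@,,,,
@,@,,,
step 11: @,,,@@
,,,@@,
@@,,,,
@,@,,,
step 12: ,@@,@@
,@,@@,
@@,,,,
@,@,,,
step 13: ,@@,@@
,@,@@@
@@,,@@
@,@,,@

15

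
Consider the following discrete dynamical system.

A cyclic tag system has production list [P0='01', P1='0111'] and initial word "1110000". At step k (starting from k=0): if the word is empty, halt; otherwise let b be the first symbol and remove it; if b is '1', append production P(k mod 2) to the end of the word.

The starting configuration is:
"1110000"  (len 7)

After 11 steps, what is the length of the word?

t=0: "1110000"  (len 7)
t=1: "11000001"  (len 8)
t=2: "10000010111"  (len 11)
t=3: "000001011101"  (len 12)
t=4: "00001011101"  (len 11)
t=5: "0001011101"  (len 10)
t=6: "001011101"  (len 9)
t=7: "01011101"  (len 8)
t=8: "1011101"  (len 7)
t=9: "01110101"  (len 8)
t=10: "1110101"  (len 7)
t=11: "11010101"  (len 8)

8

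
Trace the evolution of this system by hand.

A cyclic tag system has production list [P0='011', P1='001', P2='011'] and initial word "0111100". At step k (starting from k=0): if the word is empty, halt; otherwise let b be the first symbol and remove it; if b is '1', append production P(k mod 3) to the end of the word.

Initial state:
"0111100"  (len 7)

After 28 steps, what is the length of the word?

t=0: "0111100"  (len 7)
t=1: "111100"  (len 6)
t=2: "11100001"  (len 8)
t=3: "1100001011"  (len 10)
t=4: "100001011011"  (len 12)
t=5: "00001011011001"  (len 14)
t=6: "0001011011001"  (len 13)
t=7: "001011011001"  (len 12)
t=8: "01011011001"  (len 11)
t=9: "1011011001"  (len 10)
t=10: "011011001011"  (len 12)
t=11: "11011001011"  (len 11)
t=12: "1011001011011"  (len 13)
t=13: "011001011011011"  (len 15)
t=14: "11001011011011"  (len 14)
t=15: "1001011011011011"  (len 16)
t=16: "001011011011011011"  (len 18)
t=17: "01011011011011011"  (len 17)
t=18: "1011011011011011"  (len 16)
t=19: "011011011011011011"  (len 18)
t=20: "11011011011011011"  (len 17)
t=21: "1011011011011011011"  (len 19)
t=22: "011011011011011011011"  (len 21)
t=23: "11011011011011011011"  (len 20)
t=24: "1011011011011011011011"  (len 22)
t=25: "011011011011011011011011"  (len 24)
t=26: "11011011011011011011011"  (len 23)
t=27: "1011011011011011011011011"  (len 25)
t=28: "011011011011011011011011011"  (len 27)

27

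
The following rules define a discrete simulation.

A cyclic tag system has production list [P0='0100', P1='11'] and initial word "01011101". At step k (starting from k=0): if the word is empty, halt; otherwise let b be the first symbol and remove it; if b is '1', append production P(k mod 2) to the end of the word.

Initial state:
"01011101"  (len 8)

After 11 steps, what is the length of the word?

19

k=0  "01011101"  (len 8)
k=1  "1011101"  (len 7)
k=2  "01110111"  (len 8)
k=3  "1110111"  (len 7)
k=4  "11011111"  (len 8)
k=5  "10111110100"  (len 11)
k=6  "011111010011"  (len 12)
k=7  "11111010011"  (len 11)
k=8  "111101001111"  (len 12)
k=9  "111010011110100"  (len 15)
k=10  "1101001111010011"  (len 16)
k=11  "1010011110100110100"  (len 19)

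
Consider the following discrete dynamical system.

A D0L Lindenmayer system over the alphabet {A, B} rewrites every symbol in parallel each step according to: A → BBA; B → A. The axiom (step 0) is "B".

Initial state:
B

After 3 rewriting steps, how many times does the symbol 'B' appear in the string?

[0] B
[1] A
[2] BBA
[3] AABBA

2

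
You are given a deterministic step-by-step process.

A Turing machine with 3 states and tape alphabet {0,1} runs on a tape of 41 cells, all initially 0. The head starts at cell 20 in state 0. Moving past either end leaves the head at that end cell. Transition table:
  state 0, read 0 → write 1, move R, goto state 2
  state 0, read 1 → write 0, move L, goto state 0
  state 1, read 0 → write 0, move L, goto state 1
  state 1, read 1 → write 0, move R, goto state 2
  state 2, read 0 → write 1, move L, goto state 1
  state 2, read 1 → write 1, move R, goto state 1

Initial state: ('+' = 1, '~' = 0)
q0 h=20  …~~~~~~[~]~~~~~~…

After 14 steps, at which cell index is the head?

gen 0: q0 h=20  …~~~~~~[~]~~~~~~…
gen 1: q2 h=21  …~~~~~+[~]~~~~~~…
gen 2: q1 h=20  …~~~~~~[+]+~~~~~…
gen 3: q2 h=21  …~~~~~~[+]~~~~~~…
gen 4: q1 h=22  …~~~~~+[~]~~~~~~…
gen 5: q1 h=21  …~~~~~~[+]~~~~~~…
gen 6: q2 h=22  …~~~~~~[~]~~~~~~…
gen 7: q1 h=21  …~~~~~~[~]+~~~~~…
gen 8: q1 h=20  …~~~~~~[~]~+~~~~…
gen 9: q1 h=19  …~~~~~~[~]~~+~~~…
gen 10: q1 h=18  …~~~~~~[~]~~~+~~…
gen 11: q1 h=17  …~~~~~~[~]~~~~+~…
gen 12: q1 h=16  …~~~~~~[~]~~~~~+…
gen 13: q1 h=15  …~~~~~~[~]~~~~~~…
gen 14: q1 h=14  …~~~~~~[~]~~~~~~…

14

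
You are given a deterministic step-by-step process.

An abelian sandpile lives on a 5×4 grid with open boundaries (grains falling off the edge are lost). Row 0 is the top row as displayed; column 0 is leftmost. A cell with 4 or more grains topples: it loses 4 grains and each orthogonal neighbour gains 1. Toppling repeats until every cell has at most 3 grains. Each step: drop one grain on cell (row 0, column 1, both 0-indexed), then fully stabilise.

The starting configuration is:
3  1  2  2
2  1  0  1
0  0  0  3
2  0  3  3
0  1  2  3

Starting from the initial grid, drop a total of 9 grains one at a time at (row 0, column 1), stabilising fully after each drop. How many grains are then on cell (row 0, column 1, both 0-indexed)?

[0] 3  1  2  2
2  1  0  1
0  0  0  3
2  0  3  3
0  1  2  3
[1] 3  2  2  2
2  1  0  1
0  0  0  3
2  0  3  3
0  1  2  3
[2] 3  3  2  2
2  1  0  1
0  0  0  3
2  0  3  3
0  1  2  3
[3] 0  1  3  2
3  2  0  1
0  0  0  3
2  0  3  3
0  1  2  3
[4] 0  2  3  2
3  2  0  1
0  0  0  3
2  0  3  3
0  1  2  3
[5] 0  3  3  2
3  2  0  1
0  0  0  3
2  0  3  3
0  1  2  3
[6] 1  1  0  3
3  3  1  1
0  0  0  3
2  0  3  3
0  1  2  3
[7] 1  2  0  3
3  3  1  1
0  0  0  3
2  0  3  3
0  1  2  3
[8] 1  3  0  3
3  3  1  1
0  0  0  3
2  0  3  3
0  1  2  3
[9] 3  1  1  3
0  1  2  1
1  1  0  3
2  0  3  3
0  1  2  3

1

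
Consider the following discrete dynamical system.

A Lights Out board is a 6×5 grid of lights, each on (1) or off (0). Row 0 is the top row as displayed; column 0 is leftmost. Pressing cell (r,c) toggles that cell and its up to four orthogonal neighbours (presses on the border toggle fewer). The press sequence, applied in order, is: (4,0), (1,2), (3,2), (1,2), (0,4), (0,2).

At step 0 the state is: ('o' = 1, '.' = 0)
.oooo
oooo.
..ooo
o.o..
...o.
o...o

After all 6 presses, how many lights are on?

14

t=0: .oooo
oooo.
..ooo
o.o..
...o.
o...o
t=1: .oooo
oooo.
..ooo
..o..
oo.o.
....o
t=2: .o.oo
o....
...oo
..o..
oo.o.
....o
t=3: .o.oo
o....
..ooo
.o.o.
oooo.
....o
t=4: .oooo
oooo.
...oo
.o.o.
oooo.
....o
t=5: .oo..
ooooo
...oo
.o.o.
oooo.
....o
t=6: ...o.
oo.oo
...oo
.o.o.
oooo.
....o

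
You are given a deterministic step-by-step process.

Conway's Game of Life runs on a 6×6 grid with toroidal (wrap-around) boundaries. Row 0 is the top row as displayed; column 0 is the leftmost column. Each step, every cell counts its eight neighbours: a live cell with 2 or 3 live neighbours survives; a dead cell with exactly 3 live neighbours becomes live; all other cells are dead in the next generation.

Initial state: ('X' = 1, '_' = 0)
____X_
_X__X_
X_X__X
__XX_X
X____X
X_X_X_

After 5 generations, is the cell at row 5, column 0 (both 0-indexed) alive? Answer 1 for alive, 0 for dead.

t=0: ____X_
_X__X_
X_X__X
__XX_X
X____X
X_X_X_
t=1: _X__X_
XX_XX_
X_X__X
__XX__
X_X___
XX_XX_
t=2: ______
___XX_
X____X
X_XX_X
X___XX
X__XX_
t=3: _____X
____XX
XXX___
___X__
__X___
X__XX_
t=4: X__X__
_X__XX
XXXXXX
___X__
__X_X_
___XXX
t=5: X_XX__
______
_X____
X_____
__X__X
__X__X

0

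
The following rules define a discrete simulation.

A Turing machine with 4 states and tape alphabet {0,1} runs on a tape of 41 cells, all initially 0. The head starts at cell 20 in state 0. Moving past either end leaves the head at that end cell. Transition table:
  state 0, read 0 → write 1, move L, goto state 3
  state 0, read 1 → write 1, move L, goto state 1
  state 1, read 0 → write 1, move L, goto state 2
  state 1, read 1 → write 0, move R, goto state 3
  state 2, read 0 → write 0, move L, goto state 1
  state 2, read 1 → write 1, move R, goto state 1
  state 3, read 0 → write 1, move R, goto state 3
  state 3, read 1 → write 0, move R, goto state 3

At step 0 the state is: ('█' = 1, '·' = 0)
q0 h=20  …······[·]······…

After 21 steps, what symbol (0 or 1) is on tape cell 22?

step 0: q0 h=20  …······[·]······…
step 1: q3 h=19  …······[·]█·····…
step 2: q3 h=20  …·····█[█]······…
step 3: q3 h=21  …····█·[·]······…
step 4: q3 h=22  …···█·█[·]······…
step 5: q3 h=23  …··█·██[·]······…
step 6: q3 h=24  …·█·███[·]······…
step 7: q3 h=25  …█·████[·]······…
step 8: q3 h=26  …·█████[·]······…
step 9: q3 h=27  …██████[·]······…
step 10: q3 h=28  …██████[·]······…
step 11: q3 h=29  …██████[·]······…
step 12: q3 h=30  …██████[·]······…
step 13: q3 h=31  …██████[·]······…
step 14: q3 h=32  …██████[·]······…
step 15: q3 h=33  …██████[·]······…
step 16: q3 h=34  …██████[·]······|
step 17: q3 h=35  …██████[·]·····|
step 18: q3 h=36  …██████[·]····|
step 19: q3 h=37  …██████[·]···|
step 20: q3 h=38  …██████[·]··|
step 21: q3 h=39  …██████[·]·|

1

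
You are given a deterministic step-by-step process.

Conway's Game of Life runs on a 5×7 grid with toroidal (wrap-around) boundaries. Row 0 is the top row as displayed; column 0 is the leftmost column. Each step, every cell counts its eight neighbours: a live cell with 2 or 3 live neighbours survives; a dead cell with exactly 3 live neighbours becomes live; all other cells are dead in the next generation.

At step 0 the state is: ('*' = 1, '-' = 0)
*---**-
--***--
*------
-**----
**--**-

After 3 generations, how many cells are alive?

step 0: *---**-
--***--
*------
-**----
**--**-
step 1: *-*----
-*-****
-------
--*---*
*-****-
step 2: *------
*******
*-***-*
-**-***
*-*-**-
step 3: -------
-------
-------
-------
*-*-*--

3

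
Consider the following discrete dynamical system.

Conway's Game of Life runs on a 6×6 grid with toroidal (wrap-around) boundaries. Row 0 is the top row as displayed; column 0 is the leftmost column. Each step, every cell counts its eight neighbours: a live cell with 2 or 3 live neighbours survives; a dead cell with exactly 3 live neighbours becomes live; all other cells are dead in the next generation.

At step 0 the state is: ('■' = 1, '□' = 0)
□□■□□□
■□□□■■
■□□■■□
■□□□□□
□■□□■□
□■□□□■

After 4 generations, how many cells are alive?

t=0: □□■□□□
■□□□■■
■□□■■□
■□□□□□
□■□□■□
□■□□□■
t=1: □■□□■□
■■□□■□
■■□■■□
■■□■■□
□■□□□■
■■■□□□
t=2: □□□■□□
□□□□■□
□□□□□□
□□□■□□
□□□■■■
□□■□□■
t=3: □□□■■□
□□□□□□
□□□□□□
□□□■□□
□□■■□■
□□■□□■
t=4: □□□■■□
□□□□□□
□□□□□□
□□■■■□
□□■■□□
□□■□□■

9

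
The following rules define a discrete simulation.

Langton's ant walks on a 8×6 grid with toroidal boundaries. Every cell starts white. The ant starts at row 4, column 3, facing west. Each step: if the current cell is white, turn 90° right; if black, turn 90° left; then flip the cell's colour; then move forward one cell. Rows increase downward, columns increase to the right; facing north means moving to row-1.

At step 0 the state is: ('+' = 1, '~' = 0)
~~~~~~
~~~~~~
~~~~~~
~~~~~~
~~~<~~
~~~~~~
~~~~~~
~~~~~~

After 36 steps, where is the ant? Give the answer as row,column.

4,1

gen 0: ~~~~~~
~~~~~~
~~~~~~
~~~~~~
~~~<~~
~~~~~~
~~~~~~
~~~~~~
gen 1: ~~~~~~
~~~~~~
~~~~~~
~~~^~~
~~~+~~
~~~~~~
~~~~~~
~~~~~~
gen 2: ~~~~~~
~~~~~~
~~~~~~
~~~+>~
~~~+~~
~~~~~~
~~~~~~
~~~~~~
gen 3: ~~~~~~
~~~~~~
~~~~~~
~~~++~
~~~+v~
~~~~~~
~~~~~~
~~~~~~
gen 4: ~~~~~~
~~~~~~
~~~~~~
~~~++~
~~~<+~
~~~~~~
~~~~~~
~~~~~~
gen 5: ~~~~~~
~~~~~~
~~~~~~
~~~++~
~~~~+~
~~~v~~
~~~~~~
~~~~~~
gen 6: ~~~~~~
~~~~~~
~~~~~~
~~~++~
~~~~+~
~~<+~~
~~~~~~
~~~~~~
gen 7: ~~~~~~
~~~~~~
~~~~~~
~~~++~
~~^~+~
~~++~~
~~~~~~
~~~~~~
gen 8: ~~~~~~
~~~~~~
~~~~~~
~~~++~
~~+>+~
~~++~~
~~~~~~
~~~~~~
gen 9: ~~~~~~
~~~~~~
~~~~~~
~~~++~
~~+++~
~~+v~~
~~~~~~
~~~~~~
gen 10: ~~~~~~
~~~~~~
~~~~~~
~~~++~
~~+++~
~~+~>~
~~~~~~
~~~~~~
gen 11: ~~~~~~
~~~~~~
~~~~~~
~~~++~
~~+++~
~~+~+~
~~~~v~
~~~~~~
gen 12: ~~~~~~
~~~~~~
~~~~~~
~~~++~
~~+++~
~~+~+~
~~~<+~
~~~~~~
gen 13: ~~~~~~
~~~~~~
~~~~~~
~~~++~
~~+++~
~~+^+~
~~~++~
~~~~~~
gen 14: ~~~~~~
~~~~~~
~~~~~~
~~~++~
~~+++~
~~++>~
~~~++~
~~~~~~
gen 15: ~~~~~~
~~~~~~
~~~~~~
~~~++~
~~++^~
~~++~~
~~~++~
~~~~~~
gen 16: ~~~~~~
~~~~~~
~~~~~~
~~~++~
~~+<~~
~~++~~
~~~++~
~~~~~~
gen 17: ~~~~~~
~~~~~~
~~~~~~
~~~++~
~~+~~~
~~+v~~
~~~++~
~~~~~~
gen 18: ~~~~~~
~~~~~~
~~~~~~
~~~++~
~~+~~~
~~+~>~
~~~++~
~~~~~~
gen 19: ~~~~~~
~~~~~~
~~~~~~
~~~++~
~~+~~~
~~+~+~
~~~+v~
~~~~~~
gen 20: ~~~~~~
~~~~~~
~~~~~~
~~~++~
~~+~~~
~~+~+~
~~~+~>
~~~~~~
gen 21: ~~~~~~
~~~~~~
~~~~~~
~~~++~
~~+~~~
~~+~+~
~~~+~+
~~~~~v
gen 22: ~~~~~~
~~~~~~
~~~~~~
~~~++~
~~+~~~
~~+~+~
~~~+~+
~~~~<+
gen 23: ~~~~~~
~~~~~~
~~~~~~
~~~++~
~~+~~~
~~+~+~
~~~+^+
~~~~++
gen 24: ~~~~~~
~~~~~~
~~~~~~
~~~++~
~~+~~~
~~+~+~
~~~++>
~~~~++
gen 25: ~~~~~~
~~~~~~
~~~~~~
~~~++~
~~+~~~
~~+~+^
~~~++~
~~~~++
gen 26: ~~~~~~
~~~~~~
~~~~~~
~~~++~
~~+~~~
>~+~++
~~~++~
~~~~++
gen 27: ~~~~~~
~~~~~~
~~~~~~
~~~++~
~~+~~~
+~+~++
v~~++~
~~~~++
gen 28: ~~~~~~
~~~~~~
~~~~~~
~~~++~
~~+~~~
+~+~++
+~~++<
~~~~++
gen 29: ~~~~~~
~~~~~~
~~~~~~
~~~++~
~~+~~~
+~+~+^
+~~+++
~~~~++
gen 30: ~~~~~~
~~~~~~
~~~~~~
~~~++~
~~+~~~
+~+~<~
+~~+++
~~~~++
gen 31: ~~~~~~
~~~~~~
~~~~~~
~~~++~
~~+~~~
+~+~~~
+~~+v+
~~~~++
gen 32: ~~~~~~
~~~~~~
~~~~~~
~~~++~
~~+~~~
+~+~~~
+~~+~>
~~~~++
gen 33: ~~~~~~
~~~~~~
~~~~~~
~~~++~
~~+~~~
+~+~~^
+~~+~~
~~~~++
gen 34: ~~~~~~
~~~~~~
~~~~~~
~~~++~
~~+~~~
>~+~~+
+~~+~~
~~~~++
gen 35: ~~~~~~
~~~~~~
~~~~~~
~~~++~
^~+~~~
~~+~~+
+~~+~~
~~~~++
gen 36: ~~~~~~
~~~~~~
~~~~~~
~~~++~
+>+~~~
~~+~~+
+~~+~~
~~~~++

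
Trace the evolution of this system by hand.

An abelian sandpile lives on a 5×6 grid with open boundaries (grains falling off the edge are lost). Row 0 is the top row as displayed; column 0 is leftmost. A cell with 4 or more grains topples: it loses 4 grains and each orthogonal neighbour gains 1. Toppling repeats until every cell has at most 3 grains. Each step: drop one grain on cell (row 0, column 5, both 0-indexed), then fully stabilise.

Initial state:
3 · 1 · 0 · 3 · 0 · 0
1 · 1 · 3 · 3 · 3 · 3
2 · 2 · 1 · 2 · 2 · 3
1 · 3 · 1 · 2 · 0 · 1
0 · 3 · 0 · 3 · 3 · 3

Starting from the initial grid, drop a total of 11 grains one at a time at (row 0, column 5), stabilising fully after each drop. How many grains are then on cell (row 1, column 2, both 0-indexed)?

0) 3 · 1 · 0 · 3 · 0 · 0
1 · 1 · 3 · 3 · 3 · 3
2 · 2 · 1 · 2 · 2 · 3
1 · 3 · 1 · 2 · 0 · 1
0 · 3 · 0 · 3 · 3 · 3
1) 3 · 1 · 0 · 3 · 0 · 1
1 · 1 · 3 · 3 · 3 · 3
2 · 2 · 1 · 2 · 2 · 3
1 · 3 · 1 · 2 · 0 · 1
0 · 3 · 0 · 3 · 3 · 3
2) 3 · 1 · 0 · 3 · 0 · 2
1 · 1 · 3 · 3 · 3 · 3
2 · 2 · 1 · 2 · 2 · 3
1 · 3 · 1 · 2 · 0 · 1
0 · 3 · 0 · 3 · 3 · 3
3) 3 · 1 · 0 · 3 · 0 · 3
1 · 1 · 3 · 3 · 3 · 3
2 · 2 · 1 · 2 · 2 · 3
1 · 3 · 1 · 2 · 0 · 1
0 · 3 · 0 · 3 · 3 · 3
4) 3 · 1 · 2 · 0 · 3 · 1
1 · 2 · 0 · 3 · 2 · 2
2 · 2 · 3 · 0 · 1 · 1
1 · 3 · 1 · 3 · 1 · 2
0 · 3 · 0 · 3 · 3 · 3
5) 3 · 1 · 2 · 0 · 3 · 2
1 · 2 · 0 · 3 · 2 · 2
2 · 2 · 3 · 0 · 1 · 1
1 · 3 · 1 · 3 · 1 · 2
0 · 3 · 0 · 3 · 3 · 3
6) 3 · 1 · 2 · 0 · 3 · 3
1 · 2 · 0 · 3 · 2 · 2
2 · 2 · 3 · 0 · 1 · 1
1 · 3 · 1 · 3 · 1 · 2
0 · 3 · 0 · 3 · 3 · 3
7) 3 · 1 · 2 · 1 · 0 · 1
1 · 2 · 0 · 3 · 3 · 3
2 · 2 · 3 · 0 · 1 · 1
1 · 3 · 1 · 3 · 1 · 2
0 · 3 · 0 · 3 · 3 · 3
8) 3 · 1 · 2 · 1 · 0 · 2
1 · 2 · 0 · 3 · 3 · 3
2 · 2 · 3 · 0 · 1 · 1
1 · 3 · 1 · 3 · 1 · 2
0 · 3 · 0 · 3 · 3 · 3
9) 3 · 1 · 2 · 1 · 0 · 3
1 · 2 · 0 · 3 · 3 · 3
2 · 2 · 3 · 0 · 1 · 1
1 · 3 · 1 · 3 · 1 · 2
0 · 3 · 0 · 3 · 3 · 3
10) 3 · 1 · 2 · 2 · 2 · 1
1 · 2 · 1 · 0 · 1 · 1
2 · 2 · 3 · 1 · 2 · 2
1 · 3 · 1 · 3 · 1 · 2
0 · 3 · 0 · 3 · 3 · 3
11) 3 · 1 · 2 · 2 · 2 · 2
1 · 2 · 1 · 0 · 1 · 1
2 · 2 · 3 · 1 · 2 · 2
1 · 3 · 1 · 3 · 1 · 2
0 · 3 · 0 · 3 · 3 · 3

1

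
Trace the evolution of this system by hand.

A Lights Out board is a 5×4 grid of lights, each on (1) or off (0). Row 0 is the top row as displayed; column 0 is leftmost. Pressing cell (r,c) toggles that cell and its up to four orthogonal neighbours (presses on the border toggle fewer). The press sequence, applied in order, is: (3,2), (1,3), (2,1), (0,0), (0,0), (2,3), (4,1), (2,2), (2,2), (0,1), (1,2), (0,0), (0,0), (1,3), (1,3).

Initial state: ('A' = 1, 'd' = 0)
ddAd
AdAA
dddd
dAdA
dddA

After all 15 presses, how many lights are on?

k=0  ddAd
AdAA
dddd
dAdA
dddA
k=1  ddAd
AdAA
ddAd
ddAd
ddAA
k=2  ddAA
Addd
ddAA
ddAd
ddAA
k=3  ddAA
AAdd
AAdA
dAAd
ddAA
k=4  AAAA
dAdd
AAdA
dAAd
ddAA
k=5  ddAA
AAdd
AAdA
dAAd
ddAA
k=6  ddAA
AAdA
AAAd
dAAA
ddAA
k=7  ddAA
AAdA
AAAd
ddAA
AAdA
k=8  ddAA
AAAA
AddA
dddA
AAdA
k=9  ddAA
AAdA
AAAd
ddAA
AAdA
k=10  AAdA
AddA
AAAd
ddAA
AAdA
k=11  AAAA
AAAd
AAdd
ddAA
AAdA
k=12  ddAA
dAAd
AAdd
ddAA
AAdA
k=13  AAAA
AAAd
AAdd
ddAA
AAdA
k=14  AAAd
AAdA
AAdA
ddAA
AAdA
k=15  AAAA
AAAd
AAdd
ddAA
AAdA

14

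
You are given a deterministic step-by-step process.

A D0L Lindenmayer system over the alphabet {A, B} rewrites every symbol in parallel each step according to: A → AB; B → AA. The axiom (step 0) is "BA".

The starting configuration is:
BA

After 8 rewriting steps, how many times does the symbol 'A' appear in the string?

341

step 0: BA
step 1: AAAB
step 2: ABABABAA
step 3: ABAAABAAABAAABAB
step 4: ABAAABABABAAABABABAAABABABAAABAA
step 5: ABAAABABABAAABAAABAAABABABAAABAAABAAABABABAAABAAABAAABABABAAABAB
step 6: ABAAABABABAAABAAABAAABABABAAABABABAAABABABAAABAAABAAABABAB…ABABAAABAAABAAABABABAAABABABAAABABABAAABAAABAAABABABAAABAA  (len 128)
step 7: ABAAABABABAAABAAABAAABABABAAABABABAAABABABAAABAAABAAABABAB…ABABAAABAAABAAABABABAAABABABAAABABABAAABAAABAAABABABAAABAB  (len 256)
step 8: ABAAABABABAAABAAABAAABABABAAABABABAAABABABAAABAAABAAABABAB…ABABAAABAAABAAABABABAAABABABAAABABABAAABAAABAAABABABAAABAA  (len 512)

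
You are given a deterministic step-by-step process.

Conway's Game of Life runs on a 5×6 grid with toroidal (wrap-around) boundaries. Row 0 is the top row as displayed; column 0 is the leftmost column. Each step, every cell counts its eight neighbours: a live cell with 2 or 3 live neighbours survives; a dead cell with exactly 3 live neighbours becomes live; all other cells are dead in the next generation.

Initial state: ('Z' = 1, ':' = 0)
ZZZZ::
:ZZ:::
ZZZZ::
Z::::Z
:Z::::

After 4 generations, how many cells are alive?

k=0  ZZZZ::
:ZZ:::
ZZZZ::
Z::::Z
:Z::::
k=1  Z::Z::
::::::
:::Z:Z
:::::Z
:::::Z
k=2  ::::::
::::Z:
::::Z:
Z::::Z
Z:::ZZ
k=3  ::::Z:
::::::
::::Z:
Z:::::
Z:::Z:
k=4  :::::Z
::::::
::::::
::::::
::::::

1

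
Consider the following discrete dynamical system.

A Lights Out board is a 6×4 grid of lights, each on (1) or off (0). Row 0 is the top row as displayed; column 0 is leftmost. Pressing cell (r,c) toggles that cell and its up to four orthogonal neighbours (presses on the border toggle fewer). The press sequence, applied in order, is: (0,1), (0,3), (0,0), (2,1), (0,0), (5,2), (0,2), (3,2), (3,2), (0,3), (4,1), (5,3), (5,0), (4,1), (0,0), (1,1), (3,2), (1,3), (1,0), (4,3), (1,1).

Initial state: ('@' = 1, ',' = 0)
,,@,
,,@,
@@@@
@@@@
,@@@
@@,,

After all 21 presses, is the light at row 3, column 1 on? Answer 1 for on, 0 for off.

gen 0: ,,@,
,,@,
@@@@
@@@@
,@@@
@@,,
gen 1: @@,,
,@@,
@@@@
@@@@
,@@@
@@,,
gen 2: @@@@
,@@@
@@@@
@@@@
,@@@
@@,,
gen 3: ,,@@
@@@@
@@@@
@@@@
,@@@
@@,,
gen 4: ,,@@
@,@@
,,,@
@,@@
,@@@
@@,,
gen 5: @@@@
,,@@
,,,@
@,@@
,@@@
@@,,
gen 6: @@@@
,,@@
,,,@
@,@@
,@,@
@,@@
gen 7: @,,,
,,,@
,,,@
@,@@
,@,@
@,@@
gen 8: @,,,
,,,@
,,@@
@@,,
,@@@
@,@@
gen 9: @,,,
,,,@
,,,@
@,@@
,@,@
@,@@
gen 10: @,@@
,,,,
,,,@
@,@@
,@,@
@,@@
gen 11: @,@@
,,,,
,,,@
@@@@
@,@@
@@@@
gen 12: @,@@
,,,,
,,,@
@@@@
@,@,
@@,,
gen 13: @,@@
,,,,
,,,@
@@@@
,,@,
,,,,
gen 14: @,@@
,,,,
,,,@
@,@@
@@,,
,@,,
gen 15: ,@@@
@,,,
,,,@
@,@@
@@,,
,@,,
gen 16: ,,@@
,@@,
,@,@
@,@@
@@,,
,@,,
gen 17: ,,@@
,@@,
,@@@
@@,,
@@@,
,@,,
gen 18: ,,@,
,@,@
,@@,
@@,,
@@@,
,@,,
gen 19: @,@,
@,,@
@@@,
@@,,
@@@,
,@,,
gen 20: @,@,
@,,@
@@@,
@@,@
@@,@
,@,@
gen 21: @@@,
,@@@
@,@,
@@,@
@@,@
,@,@

1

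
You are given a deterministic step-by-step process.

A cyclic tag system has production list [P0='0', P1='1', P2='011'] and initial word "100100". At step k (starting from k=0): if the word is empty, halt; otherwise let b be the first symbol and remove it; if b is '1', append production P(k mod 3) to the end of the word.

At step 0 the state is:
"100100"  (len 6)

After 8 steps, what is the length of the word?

0

step 0: "100100"  (len 6)
step 1: "001000"  (len 6)
step 2: "01000"  (len 5)
step 3: "1000"  (len 4)
step 4: "0000"  (len 4)
step 5: "000"  (len 3)
step 6: "00"  (len 2)
step 7: "0"  (len 1)
step 8: (halted — word empty)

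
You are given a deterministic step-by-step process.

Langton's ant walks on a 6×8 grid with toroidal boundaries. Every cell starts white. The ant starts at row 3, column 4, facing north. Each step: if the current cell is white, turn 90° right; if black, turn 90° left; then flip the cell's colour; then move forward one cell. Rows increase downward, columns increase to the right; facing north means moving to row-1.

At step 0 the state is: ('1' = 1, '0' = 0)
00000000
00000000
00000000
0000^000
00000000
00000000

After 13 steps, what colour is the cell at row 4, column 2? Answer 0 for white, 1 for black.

1

step 0: 00000000
00000000
00000000
0000^000
00000000
00000000
step 1: 00000000
00000000
00000000
00001>00
00000000
00000000
step 2: 00000000
00000000
00000000
00001100
00000v00
00000000
step 3: 00000000
00000000
00000000
00001100
0000<100
00000000
step 4: 00000000
00000000
00000000
0000^100
00001100
00000000
step 5: 00000000
00000000
00000000
000<0100
00001100
00000000
step 6: 00000000
00000000
000^0000
00010100
00001100
00000000
step 7: 00000000
00000000
0001>000
00010100
00001100
00000000
step 8: 00000000
00000000
00011000
0001v100
00001100
00000000
step 9: 00000000
00000000
00011000
000<1100
00001100
00000000
step 10: 00000000
00000000
00011000
00001100
000v1100
00000000
step 11: 00000000
00000000
00011000
00001100
00<11100
00000000
step 12: 00000000
00000000
00011000
00^01100
00111100
00000000
step 13: 00000000
00000000
00011000
001>1100
00111100
00000000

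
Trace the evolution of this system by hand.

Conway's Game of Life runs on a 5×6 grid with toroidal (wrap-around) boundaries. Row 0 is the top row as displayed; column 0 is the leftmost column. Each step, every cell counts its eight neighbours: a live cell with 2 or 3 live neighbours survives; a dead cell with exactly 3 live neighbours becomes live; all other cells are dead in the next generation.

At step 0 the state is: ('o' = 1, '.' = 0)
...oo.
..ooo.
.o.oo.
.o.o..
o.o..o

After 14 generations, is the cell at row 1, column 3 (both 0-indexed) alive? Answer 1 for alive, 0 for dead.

0

step 0: ...oo.
..ooo.
.o.oo.
.o.o..
o.o..o
step 1: .o....
.....o
.o....
.o.o.o
ooo..o
step 2: .oo..o
o.....
..o.o.
....oo
....oo
step 3: .o..oo
o.oo.o
...oo.
......
...o..
step 4: .o...o
ooo...
..oooo
...oo.
....o.
step 5: .oo..o
......
o....o
..o...
...ooo
step 6: o.oo.o
.o...o
......
o..o..
oo.ooo
step 7: ...o..
.oo.oo
o.....
oooo..
......
step 8: ..ooo.
oooooo
....o.
ooo...
.o.o..
step 9: ......
oo....
....o.
oooo..
o...o.
step 10: oo...o
......
...o.o
ooooo.
o.oo.o
step 11: .oo.oo
....oo
oo.o.o
......
......
step 12: o..ooo
......
o....o
o.....
......
step 13: ....oo
......
o....o
o....o
o...o.
step 14: ....oo
o...o.
o....o
.o..o.
o...o.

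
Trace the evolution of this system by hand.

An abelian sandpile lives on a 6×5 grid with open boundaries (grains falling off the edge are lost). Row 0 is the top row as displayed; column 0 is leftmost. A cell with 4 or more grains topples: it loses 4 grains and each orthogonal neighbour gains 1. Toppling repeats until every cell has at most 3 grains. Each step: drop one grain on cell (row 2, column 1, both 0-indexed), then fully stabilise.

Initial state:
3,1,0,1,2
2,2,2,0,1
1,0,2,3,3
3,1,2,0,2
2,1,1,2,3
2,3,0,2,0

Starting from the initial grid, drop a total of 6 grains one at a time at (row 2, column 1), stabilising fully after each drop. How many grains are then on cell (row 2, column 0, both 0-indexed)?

gen 0: 3,1,0,1,2
2,2,2,0,1
1,0,2,3,3
3,1,2,0,2
2,1,1,2,3
2,3,0,2,0
gen 1: 3,1,0,1,2
2,2,2,0,1
1,1,2,3,3
3,1,2,0,2
2,1,1,2,3
2,3,0,2,0
gen 2: 3,1,0,1,2
2,2,2,0,1
1,2,2,3,3
3,1,2,0,2
2,1,1,2,3
2,3,0,2,0
gen 3: 3,1,0,1,2
2,2,2,0,1
1,3,2,3,3
3,1,2,0,2
2,1,1,2,3
2,3,0,2,0
gen 4: 3,1,0,1,2
2,3,2,0,1
2,0,3,3,3
3,2,2,0,2
2,1,1,2,3
2,3,0,2,0
gen 5: 3,1,0,1,2
2,3,2,0,1
2,1,3,3,3
3,2,2,0,2
2,1,1,2,3
2,3,0,2,0
gen 6: 3,1,0,1,2
2,3,2,0,1
2,2,3,3,3
3,2,2,0,2
2,1,1,2,3
2,3,0,2,0

2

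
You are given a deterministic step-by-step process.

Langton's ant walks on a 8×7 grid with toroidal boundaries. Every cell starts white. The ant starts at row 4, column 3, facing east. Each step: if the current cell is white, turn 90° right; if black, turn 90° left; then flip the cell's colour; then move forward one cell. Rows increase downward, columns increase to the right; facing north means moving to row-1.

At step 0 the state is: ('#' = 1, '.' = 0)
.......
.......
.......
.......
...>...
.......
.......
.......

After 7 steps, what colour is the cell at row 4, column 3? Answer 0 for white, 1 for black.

gen 0: .......
.......
.......
.......
...>...
.......
.......
.......
gen 1: .......
.......
.......
.......
...#...
...v...
.......
.......
gen 2: .......
.......
.......
.......
...#...
..<#...
.......
.......
gen 3: .......
.......
.......
.......
..^#...
..##...
.......
.......
gen 4: .......
.......
.......
.......
..#>...
..##...
.......
.......
gen 5: .......
.......
.......
...^...
..#....
..##...
.......
.......
gen 6: .......
.......
.......
...#>..
..#....
..##...
.......
.......
gen 7: .......
.......
.......
...##..
..#.v..
..##...
.......
.......

0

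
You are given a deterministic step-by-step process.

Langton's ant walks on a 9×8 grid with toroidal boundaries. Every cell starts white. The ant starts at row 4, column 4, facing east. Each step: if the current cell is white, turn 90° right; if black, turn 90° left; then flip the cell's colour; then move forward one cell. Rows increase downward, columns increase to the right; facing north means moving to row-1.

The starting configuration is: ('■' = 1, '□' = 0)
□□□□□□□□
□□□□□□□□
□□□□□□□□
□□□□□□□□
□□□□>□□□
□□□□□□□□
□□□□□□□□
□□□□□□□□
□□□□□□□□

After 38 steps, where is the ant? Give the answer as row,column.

t=0: □□□□□□□□
□□□□□□□□
□□□□□□□□
□□□□□□□□
□□□□>□□□
□□□□□□□□
□□□□□□□□
□□□□□□□□
□□□□□□□□
t=1: □□□□□□□□
□□□□□□□□
□□□□□□□□
□□□□□□□□
□□□□■□□□
□□□□v□□□
□□□□□□□□
□□□□□□□□
□□□□□□□□
t=2: □□□□□□□□
□□□□□□□□
□□□□□□□□
□□□□□□□□
□□□□■□□□
□□□<■□□□
□□□□□□□□
□□□□□□□□
□□□□□□□□
t=3: □□□□□□□□
□□□□□□□□
□□□□□□□□
□□□□□□□□
□□□^■□□□
□□□■■□□□
□□□□□□□□
□□□□□□□□
□□□□□□□□
t=4: □□□□□□□□
□□□□□□□□
□□□□□□□□
□□□□□□□□
□□□■>□□□
□□□■■□□□
□□□□□□□□
□□□□□□□□
□□□□□□□□
t=5: □□□□□□□□
□□□□□□□□
□□□□□□□□
□□□□^□□□
□□□■□□□□
□□□■■□□□
□□□□□□□□
□□□□□□□□
□□□□□□□□
t=6: □□□□□□□□
□□□□□□□□
□□□□□□□□
□□□□■>□□
□□□■□□□□
□□□■■□□□
□□□□□□□□
□□□□□□□□
□□□□□□□□
t=7: □□□□□□□□
□□□□□□□□
□□□□□□□□
□□□□■■□□
□□□■□v□□
□□□■■□□□
□□□□□□□□
□□□□□□□□
□□□□□□□□
t=8: □□□□□□□□
□□□□□□□□
□□□□□□□□
□□□□■■□□
□□□■<■□□
□□□■■□□□
□□□□□□□□
□□□□□□□□
□□□□□□□□
t=9: □□□□□□□□
□□□□□□□□
□□□□□□□□
□□□□^■□□
□□□■■■□□
□□□■■□□□
□□□□□□□□
□□□□□□□□
□□□□□□□□
t=10: □□□□□□□□
□□□□□□□□
□□□□□□□□
□□□<□■□□
□□□■■■□□
□□□■■□□□
□□□□□□□□
□□□□□□□□
□□□□□□□□
t=11: □□□□□□□□
□□□□□□□□
□□□^□□□□
□□□■□■□□
□□□■■■□□
□□□■■□□□
□□□□□□□□
□□□□□□□□
□□□□□□□□
t=12: □□□□□□□□
□□□□□□□□
□□□■>□□□
□□□■□■□□
□□□■■■□□
□□□■■□□□
□□□□□□□□
□□□□□□□□
□□□□□□□□
t=13: □□□□□□□□
□□□□□□□□
□□□■■□□□
□□□■v■□□
□□□■■■□□
□□□■■□□□
□□□□□□□□
□□□□□□□□
□□□□□□□□
t=14: □□□□□□□□
□□□□□□□□
□□□■■□□□
□□□<■■□□
□□□■■■□□
□□□■■□□□
□□□□□□□□
□□□□□□□□
□□□□□□□□
t=15: □□□□□□□□
□□□□□□□□
□□□■■□□□
□□□□■■□□
□□□v■■□□
□□□■■□□□
□□□□□□□□
□□□□□□□□
□□□□□□□□
t=16: □□□□□□□□
□□□□□□□□
□□□■■□□□
□□□□■■□□
□□□□>■□□
□□□■■□□□
□□□□□□□□
□□□□□□□□
□□□□□□□□
t=17: □□□□□□□□
□□□□□□□□
□□□■■□□□
□□□□^■□□
□□□□□■□□
□□□■■□□□
□□□□□□□□
□□□□□□□□
□□□□□□□□
t=18: □□□□□□□□
□□□□□□□□
□□□■■□□□
□□□<□■□□
□□□□□■□□
□□□■■□□□
□□□□□□□□
□□□□□□□□
□□□□□□□□
t=19: □□□□□□□□
□□□□□□□□
□□□^■□□□
□□□■□■□□
□□□□□■□□
□□□■■□□□
□□□□□□□□
□□□□□□□□
□□□□□□□□
t=20: □□□□□□□□
□□□□□□□□
□□<□■□□□
□□□■□■□□
□□□□□■□□
□□□■■□□□
□□□□□□□□
□□□□□□□□
□□□□□□□□
t=21: □□□□□□□□
□□^□□□□□
□□■□■□□□
□□□■□■□□
□□□□□■□□
□□□■■□□□
□□□□□□□□
□□□□□□□□
□□□□□□□□
t=22: □□□□□□□□
□□■>□□□□
□□■□■□□□
□□□■□■□□
□□□□□■□□
□□□■■□□□
□□□□□□□□
□□□□□□□□
□□□□□□□□
t=23: □□□□□□□□
□□■■□□□□
□□■v■□□□
□□□■□■□□
□□□□□■□□
□□□■■□□□
□□□□□□□□
□□□□□□□□
□□□□□□□□
t=24: □□□□□□□□
□□■■□□□□
□□<■■□□□
□□□■□■□□
□□□□□■□□
□□□■■□□□
□□□□□□□□
□□□□□□□□
□□□□□□□□
t=25: □□□□□□□□
□□■■□□□□
□□□■■□□□
□□v■□■□□
□□□□□■□□
□□□■■□□□
□□□□□□□□
□□□□□□□□
□□□□□□□□
t=26: □□□□□□□□
□□■■□□□□
□□□■■□□□
□<■■□■□□
□□□□□■□□
□□□■■□□□
□□□□□□□□
□□□□□□□□
□□□□□□□□
t=27: □□□□□□□□
□□■■□□□□
□^□■■□□□
□■■■□■□□
□□□□□■□□
□□□■■□□□
□□□□□□□□
□□□□□□□□
□□□□□□□□
t=28: □□□□□□□□
□□■■□□□□
□■>■■□□□
□■■■□■□□
□□□□□■□□
□□□■■□□□
□□□□□□□□
□□□□□□□□
□□□□□□□□
t=29: □□□□□□□□
□□■■□□□□
□■■■■□□□
□■v■□■□□
□□□□□■□□
□□□■■□□□
□□□□□□□□
□□□□□□□□
□□□□□□□□
t=30: □□□□□□□□
□□■■□□□□
□■■■■□□□
□■□>□■□□
□□□□□■□□
□□□■■□□□
□□□□□□□□
□□□□□□□□
□□□□□□□□
t=31: □□□□□□□□
□□■■□□□□
□■■^■□□□
□■□□□■□□
□□□□□■□□
□□□■■□□□
□□□□□□□□
□□□□□□□□
□□□□□□□□
t=32: □□□□□□□□
□□■■□□□□
□■<□■□□□
□■□□□■□□
□□□□□■□□
□□□■■□□□
□□□□□□□□
□□□□□□□□
□□□□□□□□
t=33: □□□□□□□□
□□■■□□□□
□■□□■□□□
□■v□□■□□
□□□□□■□□
□□□■■□□□
□□□□□□□□
□□□□□□□□
□□□□□□□□
t=34: □□□□□□□□
□□■■□□□□
□■□□■□□□
□<■□□■□□
□□□□□■□□
□□□■■□□□
□□□□□□□□
□□□□□□□□
□□□□□□□□
t=35: □□□□□□□□
□□■■□□□□
□■□□■□□□
□□■□□■□□
□v□□□■□□
□□□■■□□□
□□□□□□□□
□□□□□□□□
□□□□□□□□
t=36: □□□□□□□□
□□■■□□□□
□■□□■□□□
□□■□□■□□
<■□□□■□□
□□□■■□□□
□□□□□□□□
□□□□□□□□
□□□□□□□□
t=37: □□□□□□□□
□□■■□□□□
□■□□■□□□
^□■□□■□□
■■□□□■□□
□□□■■□□□
□□□□□□□□
□□□□□□□□
□□□□□□□□
t=38: □□□□□□□□
□□■■□□□□
□■□□■□□□
■>■□□■□□
■■□□□■□□
□□□■■□□□
□□□□□□□□
□□□□□□□□
□□□□□□□□

3,1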